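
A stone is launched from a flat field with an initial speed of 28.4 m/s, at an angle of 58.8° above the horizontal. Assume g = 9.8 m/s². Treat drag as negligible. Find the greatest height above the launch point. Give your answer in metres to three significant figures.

30.1 m

Resolve: vₓ = 28.40 cos 58.8° = 14.71 m/s and v_y0 = 28.40 sin 58.8° = 24.29 m/s.
Maximum height: H = v_y0² / (2g) = 24.29² / (2 × 9.80) = 30.11 m.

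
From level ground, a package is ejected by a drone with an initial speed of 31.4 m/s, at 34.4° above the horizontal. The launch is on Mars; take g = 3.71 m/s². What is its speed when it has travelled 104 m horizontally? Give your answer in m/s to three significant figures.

Components: vₓ = 31.40 cos 34.4° = 25.91 m/s, v_y0 = 31.40 sin 34.4° = 17.74 m/s.
Time to reach x = 104 m: t = x/vₓ = 104/25.91 = 4.014 s.
Vertical velocity there: v_y = v_y0 − g t = 17.74 − 3.71 × 4.014 = 2.848 m/s.
Speed: √(vₓ² + v_y²) = √(25.91² + 2.848²) = 26.06 m/s.

26.1 m/s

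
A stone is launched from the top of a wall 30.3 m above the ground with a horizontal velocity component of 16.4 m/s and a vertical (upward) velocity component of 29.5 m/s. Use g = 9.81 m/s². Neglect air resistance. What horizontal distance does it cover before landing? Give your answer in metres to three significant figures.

The projectile lands when y = 30.3 + (29.50) t − ½·9.81·t² = 0. Positive root: t = (29.50 + √(29.50² + 2·9.81·30.3)) / 9.81 = (29.50 + 38.27) / 9.81 = 6.908 s.
Horizontal distance: R = vₓ t = 16.40 × 6.908 = 113.3 m.

113 m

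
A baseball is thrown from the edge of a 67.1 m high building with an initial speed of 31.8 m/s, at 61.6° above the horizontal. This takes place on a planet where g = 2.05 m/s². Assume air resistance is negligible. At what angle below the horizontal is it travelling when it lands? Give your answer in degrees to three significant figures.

vₓ = 31.80 cos 61.6° = 15.12 m/s; v_y0 = 31.80 sin 61.6° = 27.97 m/s.
The projectile lands when y = 67.1 + (27.97) t − ½·2.05·t² = 0. Positive root: t = (27.97 + √(27.97² + 2·2.05·67.1)) / 2.05 = (27.97 + 32.52) / 2.05 = 29.51 s.
At impact: v_y = v_y0 − g t = −32.52 m/s; vₓ = 15.12 m/s.
Angle below horizontal: arctan(|v_y|/vₓ) = arctan(32.52/15.12) = 65.06°.

65.1°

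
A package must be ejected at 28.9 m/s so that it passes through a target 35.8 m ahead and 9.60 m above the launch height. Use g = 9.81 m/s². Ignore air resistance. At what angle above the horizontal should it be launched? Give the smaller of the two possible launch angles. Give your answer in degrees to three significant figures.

Trajectory: y = x tanθ − g x² (1 + tan²θ)/(2v₀²). With x = 35.8, y = 9.60, v₀ = 28.9, g = 9.81:
7.527 tan²θ − 35.8 tanθ + (17.13) = 0.
tanθ = [35.8 ± √(35.8² − 4 × 7.527 × (17.13))] / (2 × 7.527) = (35.8 ± 27.68) / 15.05, giving tanθ = 0.5396 or 4.217.
θ = 28.35° or 76.66°; the smaller is 28.35°.

28.4°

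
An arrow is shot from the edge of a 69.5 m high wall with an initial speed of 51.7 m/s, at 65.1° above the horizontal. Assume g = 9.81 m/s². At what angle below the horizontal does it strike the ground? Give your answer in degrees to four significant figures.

Components: vₓ = 51.70 cos 65.1° = 21.77 m/s, v_y0 = 51.70 sin 65.1° = 46.89 m/s.
With up positive and y = 0 at the ground: y(t) = 69.5 + (46.89) t − 4.905 t². Setting y = 0 and taking the positive root: t = [46.89 + √(46.89² + 2·9.81·69.5)] / 9.81 = (46.89 + 59.69) / 9.81 = 10.86 s.
At impact: v_y = v_y0 − g t = −59.69 m/s; vₓ = 21.77 m/s.
Angle below horizontal: arctan(|v_y|/vₓ) = arctan(59.69/21.77) = 69.96°.

69.96°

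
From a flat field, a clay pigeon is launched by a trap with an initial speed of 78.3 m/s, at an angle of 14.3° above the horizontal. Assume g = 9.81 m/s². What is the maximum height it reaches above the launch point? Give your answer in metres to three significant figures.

Horizontal component vₓ = 78.30 cos 14.3° = 75.87 m/s; vertical v_y0 = 78.30 sin 14.3° = 19.34 m/s.
At the apex v_y = 0, so H = v_y0²/(2g) = 19.34²/19.62 = 19.06 m.

19.1 m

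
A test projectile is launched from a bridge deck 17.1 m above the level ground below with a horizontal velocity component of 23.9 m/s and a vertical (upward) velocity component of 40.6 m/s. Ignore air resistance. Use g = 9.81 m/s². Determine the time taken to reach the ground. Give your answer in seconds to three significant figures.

8.68 s

The projectile lands when y = 17.1 + (40.60) t − ½·9.81·t² = 0. Positive root: t = (40.60 + √(40.60² + 2·9.81·17.1)) / 9.81 = (40.60 + 44.54) / 9.81 = 8.679 s.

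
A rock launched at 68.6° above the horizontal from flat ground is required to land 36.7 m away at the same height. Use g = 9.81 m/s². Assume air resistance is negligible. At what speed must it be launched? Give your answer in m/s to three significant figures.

Level-ground range: R = v₀² sin(2θ)/g, so v₀ = √(gR / sin 2θ).
v₀ = √(9.81 × 36.7 / sin 137.2°) = √(360.0 / 0.6794) = √529.89 = 23.02 m/s.

23.0 m/s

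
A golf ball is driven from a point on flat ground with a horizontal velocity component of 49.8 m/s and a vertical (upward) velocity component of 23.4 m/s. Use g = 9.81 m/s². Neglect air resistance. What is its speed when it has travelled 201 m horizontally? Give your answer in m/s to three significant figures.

52.4 m/s

Time to reach x = 201 m: t = x/vₓ = 201/49.80 = 4.036 s.
Vertical velocity there: v_y = v_y0 − g t = 23.40 − 9.81 × 4.036 = −16.19 m/s.
Speed: √(vₓ² + v_y²) = √(49.80² + 16.19²) = 52.37 m/s.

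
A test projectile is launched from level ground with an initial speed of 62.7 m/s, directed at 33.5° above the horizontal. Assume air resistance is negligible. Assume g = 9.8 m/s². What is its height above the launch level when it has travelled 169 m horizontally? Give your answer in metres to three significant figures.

60.7 m

vₓ = 62.70 cos 33.5° = 52.28 m/s; v_y0 = 62.70 sin 33.5° = 34.61 m/s.
Time to reach x = 169 m: t = x/vₓ = 169/52.28 = 3.232 s.
Height: y = v_y0 t − ½ g t² = 34.61 × 3.232 − 4.900 × 3.232² = 111.9 − 51.19 = 60.66 m.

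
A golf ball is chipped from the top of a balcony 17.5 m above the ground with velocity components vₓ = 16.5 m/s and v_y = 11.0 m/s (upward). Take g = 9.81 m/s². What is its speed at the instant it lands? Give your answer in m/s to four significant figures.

With up positive and y = 0 at the ground: y(t) = 17.5 + (11.00) t − 4.905 t². Setting y = 0 and taking the positive root: t = [11.00 + √(11.00² + 2·9.81·17.5)] / 9.81 = (11.00 + 21.55) / 9.81 = 3.318 s.
Vertical velocity at impact: v_y = v_y0 − g t = 11.00 − 9.81 × 3.318 = −21.55 m/s.
Speed: |v| = √(vₓ² + v_y²) = √(16.50² + 21.55²) = 27.14 m/s.

27.14 m/s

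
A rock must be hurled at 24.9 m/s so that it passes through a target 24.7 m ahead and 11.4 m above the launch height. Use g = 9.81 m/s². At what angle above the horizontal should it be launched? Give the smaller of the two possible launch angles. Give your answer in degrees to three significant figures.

37.7°

Trajectory: y = x tanθ − g x² (1 + tan²θ)/(2v₀²). With x = 24.7, y = 11.4, v₀ = 24.9, g = 9.81:
4.827 tan²θ − 24.7 tanθ + (16.23) = 0.
tanθ = [24.7 ± √(24.7² − 4 × 4.827 × (16.23))] / (2 × 4.827) = (24.7 ± 17.23) / 9.653, giving tanθ = 0.7740 or 4.344.
θ = 37.74° or 77.03°; the smaller is 37.74°.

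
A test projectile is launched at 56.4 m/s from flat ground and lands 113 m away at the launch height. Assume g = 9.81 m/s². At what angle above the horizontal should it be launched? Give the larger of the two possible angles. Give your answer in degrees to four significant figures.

79.80°

Level-ground range R = v₀² sin(2θ)/g ⇒ sin(2θ) = gR/v₀² = 9.81 × 113 / 56.4² = 0.3485.
2θ = 20.39° or 180° − 20.39° = 159.6°, so θ = 10.20° or 79.80°.
The larger angle is 79.80°.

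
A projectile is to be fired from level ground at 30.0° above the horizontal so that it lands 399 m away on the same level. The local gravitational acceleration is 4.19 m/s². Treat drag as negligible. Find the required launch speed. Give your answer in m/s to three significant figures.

43.9 m/s

On level ground R = v₀² sin 2θ / g ⇒ v₀ = √(gR / sin 2θ).
v₀ = √(4.19 × 399 / sin 60.00°) = √(1672 / 0.8660) = √1930.4 = 43.94 m/s.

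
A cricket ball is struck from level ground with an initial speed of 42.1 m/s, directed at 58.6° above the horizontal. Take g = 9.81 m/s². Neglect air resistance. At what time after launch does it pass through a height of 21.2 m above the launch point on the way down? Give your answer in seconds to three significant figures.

6.68 s

Components: vₓ = 42.10 cos 58.6° = 21.93 m/s, v_y0 = 42.10 sin 58.6° = 35.93 m/s.
Require v_y0 t − ½ g t² = 21.2, i.e. 4.905 t² − 35.93 t + 21.2 = 0.
Quadratic formula: t = (35.93 ± √875.34) / 9.81 = (35.93 ± 29.59) / 9.81 → t = 0.6471 s or 6.679 s.
The descending-branch root is 6.679 s.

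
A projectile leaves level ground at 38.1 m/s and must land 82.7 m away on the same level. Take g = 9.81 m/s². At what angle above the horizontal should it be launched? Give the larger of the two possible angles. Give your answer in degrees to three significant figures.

From R = (v₀²/g) sin 2θ: sin 2θ = 9.81 × 82.7 / 1451.6 = 0.5589.
2θ = 33.98° or 180° − 33.98° = 146.0°, so θ = 16.99° or 73.01°.
The larger angle is 73.01°.

73.0°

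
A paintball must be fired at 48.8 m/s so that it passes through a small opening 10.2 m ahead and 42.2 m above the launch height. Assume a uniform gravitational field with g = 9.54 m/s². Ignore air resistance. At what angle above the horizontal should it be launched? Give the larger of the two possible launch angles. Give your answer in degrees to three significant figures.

Trajectory: y = x tanθ − g x² (1 + tan²θ)/(2v₀²). With x = 10.2, y = 42.2, v₀ = 48.8, g = 9.54:
0.2084 tan²θ − 10.2 tanθ + (42.41) = 0.
tanθ = [10.2 ± √(10.2² − 4 × 0.2084 × (42.41))] / (2 × 0.2084) = (10.2 ± 8.288) / 0.4168, giving tanθ = 4.588 or 44.36.
θ = 77.70° or 88.71°; the larger is 88.71°.

88.7°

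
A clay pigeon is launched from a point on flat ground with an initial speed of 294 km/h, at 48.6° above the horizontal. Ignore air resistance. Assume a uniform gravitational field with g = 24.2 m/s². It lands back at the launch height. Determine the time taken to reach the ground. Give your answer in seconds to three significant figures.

Convert: 294 km/h = 294/3.6 = 81.67 m/s.
vₓ = 81.67 cos 48.6° = 54.01 m/s; v_y0 = 81.67 sin 48.6° = 61.26 m/s.
Landing at launch height ⇒ T = 2 v_y0 / g = 2 × 61.26 / 24.2 = 5.063 s.

5.06 s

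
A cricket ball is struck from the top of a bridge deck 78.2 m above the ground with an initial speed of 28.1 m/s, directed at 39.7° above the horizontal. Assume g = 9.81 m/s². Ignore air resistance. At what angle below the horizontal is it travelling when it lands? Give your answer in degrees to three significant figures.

63.4°

Components: vₓ = 28.10 cos 39.7° = 21.62 m/s, v_y0 = 28.10 sin 39.7° = 17.95 m/s.
With up positive and y = 0 at the ground: y(t) = 78.2 + (17.95) t − 4.905 t². Setting y = 0 and taking the positive root: t = [17.95 + √(17.95² + 2·9.81·78.2)] / 9.81 = (17.95 + 43.09) / 9.81 = 6.222 s.
At impact: v_y = v_y0 − g t = −43.09 m/s; vₓ = 21.62 m/s.
Angle below horizontal: arctan(|v_y|/vₓ) = arctan(43.09/21.62) = 63.35°.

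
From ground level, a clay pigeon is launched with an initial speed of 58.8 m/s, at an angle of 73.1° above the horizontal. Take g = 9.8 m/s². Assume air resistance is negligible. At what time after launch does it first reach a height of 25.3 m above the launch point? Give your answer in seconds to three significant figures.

0.469 s

Horizontal component vₓ = 58.80 cos 73.1° = 17.09 m/s; vertical v_y0 = 58.80 sin 73.1° = 56.26 m/s.
Require v_y0 t − ½ g t² = 25.3, i.e. 4.900 t² − 56.26 t + 25.3 = 0.
t = [56.26 ± √(56.26² − 2·9.80·25.3)] / 9.80 = (56.26 ± 51.67) / 9.80, so t = 0.4688 s or t = 11.01 s.
The first (ascending) time is 0.4688 s.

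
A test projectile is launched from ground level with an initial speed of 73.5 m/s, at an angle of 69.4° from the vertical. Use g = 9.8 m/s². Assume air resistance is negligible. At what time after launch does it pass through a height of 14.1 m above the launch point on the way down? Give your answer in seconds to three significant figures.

4.66 s

Components: vₓ = 73.50 sin 69.4° = 68.80 m/s, v_y0 = 73.50 cos 69.4° = 25.86 m/s.
Require v_y0 t − ½ g t² = 14.1, i.e. 4.900 t² − 25.86 t + 14.1 = 0.
t = [25.86 ± √(25.86² − 2·9.80·14.1)] / 9.80 = (25.86 ± 19.81) / 9.80, so t = 0.6175 s or t = 4.660 s.
The descending-branch root is 4.660 s.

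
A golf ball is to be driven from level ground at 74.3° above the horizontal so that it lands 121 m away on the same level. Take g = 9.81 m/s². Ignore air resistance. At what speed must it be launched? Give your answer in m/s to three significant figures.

47.7 m/s

Level-ground range: R = v₀² sin(2θ)/g, so v₀ = √(gR / sin 2θ).
v₀ = √(9.81 × 121 / sin 148.6°) = √(1187 / 0.5210) = √2278.3 = 47.73 m/s.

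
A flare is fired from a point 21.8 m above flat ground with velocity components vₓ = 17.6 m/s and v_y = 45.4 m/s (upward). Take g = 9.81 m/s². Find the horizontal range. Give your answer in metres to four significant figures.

With up positive and y = 0 at the ground: y(t) = 21.8 + (45.40) t − 4.905 t². Setting y = 0 and taking the positive root: t = [45.40 + √(45.40² + 2·9.81·21.8)] / 9.81 = (45.40 + 49.89) / 9.81 = 9.713 s.
Horizontal distance: R = vₓ t = 17.60 × 9.713 = 171.0 m.

171.0 m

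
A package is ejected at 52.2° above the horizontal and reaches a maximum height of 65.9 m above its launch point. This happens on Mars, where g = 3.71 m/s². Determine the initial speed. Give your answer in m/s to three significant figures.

At the peak v_y = 0, so v_y0 = √(2gH) = √(2 × 3.71 × 65.9) = 22.11 m/s.
v_y0 = v₀ sin θ ⇒ v₀ = 22.11 / sin 52.2° = 27.99 m/s.

28.0 m/s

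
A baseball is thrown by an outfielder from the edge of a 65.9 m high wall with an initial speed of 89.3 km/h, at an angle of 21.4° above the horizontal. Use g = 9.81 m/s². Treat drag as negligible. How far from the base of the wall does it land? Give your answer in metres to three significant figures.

109 m

Convert: 89.3 km/h = 89.3/3.6 = 24.81 m/s.
Horizontal component vₓ = 24.81 cos 21.4° = 23.10 m/s; vertical v_y0 = 24.81 sin 21.4° = 9.051 m/s.
With up positive and y = 0 at the ground: y(t) = 65.9 + (9.051) t − 4.905 t². Setting y = 0 and taking the positive root: t = [9.051 + √(9.051² + 2·9.81·65.9)] / 9.81 = (9.051 + 37.08) / 9.81 = 4.702 s.
Horizontal distance: R = vₓ t = 23.10 × 4.702 = 108.6 m.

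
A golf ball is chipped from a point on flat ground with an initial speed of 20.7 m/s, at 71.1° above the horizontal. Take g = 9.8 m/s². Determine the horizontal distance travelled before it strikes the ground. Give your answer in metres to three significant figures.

Components: vₓ = 20.70 cos 71.1° = 6.705 m/s, v_y0 = 20.70 sin 71.1° = 19.58 m/s.
Time aloft: T = 2 v_y0 / g = 2 × 19.58 / 9.80 = 3.997 s.
Horizontal distance R = vₓ T = 6.705 × 3.997 = 26.80 m.

26.8 m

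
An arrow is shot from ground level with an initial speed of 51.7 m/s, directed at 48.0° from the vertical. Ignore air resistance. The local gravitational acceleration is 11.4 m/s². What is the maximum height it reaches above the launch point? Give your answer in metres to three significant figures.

Components: vₓ = 51.70 sin 48.0° = 38.42 m/s, v_y0 = 51.70 cos 48.0° = 34.59 m/s.
At the apex v_y = 0, so H = v_y0²/(2g) = 34.59²/22.80 = 52.49 m.

52.5 m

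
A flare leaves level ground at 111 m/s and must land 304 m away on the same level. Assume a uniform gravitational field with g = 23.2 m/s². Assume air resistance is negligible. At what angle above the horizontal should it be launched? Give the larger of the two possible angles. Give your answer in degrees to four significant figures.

From R = (v₀²/g) sin 2θ: sin 2θ = 23.2 × 304 / 12321 = 0.5724.
2θ = 34.92° or 180° − 34.92° = 145.1°, so θ = 17.46° or 72.54°.
The larger angle is 72.54°.

72.54°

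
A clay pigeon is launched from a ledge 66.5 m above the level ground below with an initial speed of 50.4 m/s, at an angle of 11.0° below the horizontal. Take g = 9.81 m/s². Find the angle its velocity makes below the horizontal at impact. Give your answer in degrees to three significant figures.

37.1°

Resolve: vₓ = 50.40 cos 11.0° = 49.47 m/s and v_y0 = −9.617 m/s (downward).
Vertical motion (up positive, ground at y = 0): 4.905 t² − (−9.617) t − 66.5 = 0, so t = (−9.617 + √(9.617² + 2·9.81·66.5)) / 9.81 = (−9.617 + 37.38) / 9.81 = 2.830 s.
At impact: v_y = v_y0 − g t = −37.38 m/s; vₓ = 49.47 m/s.
Angle below horizontal: arctan(|v_y|/vₓ) = arctan(37.38/49.47) = 37.07°.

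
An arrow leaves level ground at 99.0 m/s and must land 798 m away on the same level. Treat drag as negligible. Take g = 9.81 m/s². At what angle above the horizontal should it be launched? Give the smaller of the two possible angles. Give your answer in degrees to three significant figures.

Level-ground range R = v₀² sin(2θ)/g ⇒ sin(2θ) = gR/v₀² = 9.81 × 798 / 99.0² = 0.7987.
2θ = 53.01° or 180° − 53.01° = 127.0°, so θ = 26.50° or 63.50°.
The smaller angle is 26.50°.

26.5°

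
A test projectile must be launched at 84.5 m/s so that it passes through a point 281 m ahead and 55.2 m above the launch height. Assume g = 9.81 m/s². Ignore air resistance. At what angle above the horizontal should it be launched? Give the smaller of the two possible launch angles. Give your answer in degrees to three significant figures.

23.0°

Trajectory: y = x tanθ − g x² (1 + tan²θ)/(2v₀²). With x = 281, y = 55.2, v₀ = 84.5, g = 9.81:
54.24 tan²θ − 281 tanθ + (109.4) = 0.
tanθ = [281 ± √(281² − 4 × 54.24 × (109.4))] / (2 × 54.24) = (281 ± 235.0) / 108.5, giving tanθ = 0.4242 or 4.756.
θ = 22.99° or 78.13°; the smaller is 22.99°.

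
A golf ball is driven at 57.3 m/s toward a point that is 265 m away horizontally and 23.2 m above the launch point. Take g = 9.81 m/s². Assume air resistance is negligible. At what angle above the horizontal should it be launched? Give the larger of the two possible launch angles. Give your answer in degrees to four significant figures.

61.92°

Trajectory: y = x tanθ − g x² (1 + tan²θ)/(2v₀²). With x = 265, y = 23.2, v₀ = 57.3, g = 9.81:
104.9 tan²θ − 265 tanθ + (128.1) = 0.
tanθ = [265 ± √(265² − 4 × 104.9 × (128.1))] / (2 × 104.9) = (265 ± 128.3) / 209.8, giving tanθ = 0.6514 or 1.874.
θ = 33.08° or 61.92°; the larger is 61.92°.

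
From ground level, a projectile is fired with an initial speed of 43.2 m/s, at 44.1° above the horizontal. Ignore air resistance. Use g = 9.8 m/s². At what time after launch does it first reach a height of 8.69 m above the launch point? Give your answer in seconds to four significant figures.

vₓ = 43.20 cos 44.1° = 31.02 m/s; v_y0 = 43.20 sin 44.1° = 30.06 m/s.
Height y(t) = 30.06 t − 4.900 t² = 8.69 gives 4.900 t² − 30.06 t + 8.69 = 0.
Quadratic formula: t = (30.06 ± √733.49) / 9.80 = (30.06 ± 27.08) / 9.80 → t = 0.3041 s or 5.831 s.
The first (ascending) time is 0.3041 s.

0.3041 s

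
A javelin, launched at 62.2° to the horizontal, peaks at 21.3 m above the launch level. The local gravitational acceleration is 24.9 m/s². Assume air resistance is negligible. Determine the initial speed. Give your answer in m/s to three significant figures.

36.8 m/s

At the peak v_y = 0, so v_y0 = √(2gH) = √(2 × 24.9 × 21.3) = 32.57 m/s.
v_y0 = v₀ sin θ ⇒ v₀ = 32.57 / sin 62.2° = 36.82 m/s.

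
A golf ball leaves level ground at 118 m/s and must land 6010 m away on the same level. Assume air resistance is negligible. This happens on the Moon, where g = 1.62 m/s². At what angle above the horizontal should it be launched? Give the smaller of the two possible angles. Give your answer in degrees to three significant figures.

From R = (v₀²/g) sin 2θ: sin 2θ = 1.62 × 6010 / 13924 = 0.6992.
2θ = 44.37° or 180° − 44.37° = 135.6°, so θ = 22.18° or 67.82°.
The smaller angle is 22.18°.

22.2°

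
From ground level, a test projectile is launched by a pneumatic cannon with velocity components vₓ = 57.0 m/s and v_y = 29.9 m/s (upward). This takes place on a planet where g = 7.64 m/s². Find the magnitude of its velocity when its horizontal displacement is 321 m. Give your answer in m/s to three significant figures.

58.5 m/s

x = vₓ t ⇒ t = 321/57.00 = 5.632 s.
Vertical velocity there: v_y = v_y0 − g t = 29.90 − 7.64 × 5.632 = −13.13 m/s.
Speed: √(vₓ² + v_y²) = √(57.00² + 13.13²) = 58.49 m/s.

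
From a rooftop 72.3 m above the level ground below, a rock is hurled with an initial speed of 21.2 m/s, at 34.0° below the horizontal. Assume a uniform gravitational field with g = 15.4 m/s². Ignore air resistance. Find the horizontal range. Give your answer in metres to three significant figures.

Horizontal component vₓ = 21.20 cos 34.0° = 17.58 m/s; vertical v_y0 = −11.85 m/s (downward).
With up positive and y = 0 at the ground: y(t) = 72.3 + (−11.85) t − 7.700 t². Setting y = 0 and taking the positive root: t = [−11.85 + √(11.85² + 2·15.4·72.3)] / 15.4 = (−11.85 + 48.66) / 15.4 = 2.390 s.
Horizontal distance: R = vₓ t = 17.58 × 2.390 = 42.00 m.

42.0 m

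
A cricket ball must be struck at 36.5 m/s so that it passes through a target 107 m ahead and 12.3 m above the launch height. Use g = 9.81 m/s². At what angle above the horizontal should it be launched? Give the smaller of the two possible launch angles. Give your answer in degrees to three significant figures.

Trajectory: y = x tanθ − g x² (1 + tan²θ)/(2v₀²). With x = 107, y = 12.3, v₀ = 36.5, g = 9.81:
42.15 tan²θ − 107 tanθ + (54.45) = 0.
tanθ = [107 ± √(107² − 4 × 42.15 × (54.45))] / (2 × 42.15) = (107 ± 47.62) / 84.30, giving tanθ = 0.7043 or 1.834.
θ = 35.16° or 61.40°; the smaller is 35.16°.

35.2°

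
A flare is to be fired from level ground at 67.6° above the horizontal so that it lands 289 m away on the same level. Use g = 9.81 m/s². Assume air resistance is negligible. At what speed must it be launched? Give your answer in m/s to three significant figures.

63.4 m/s

On level ground R = v₀² sin 2θ / g ⇒ v₀ = √(gR / sin 2θ).
v₀ = √(9.81 × 289 / sin 135.2°) = √(2835 / 0.7046) = √4023.5 = 63.43 m/s.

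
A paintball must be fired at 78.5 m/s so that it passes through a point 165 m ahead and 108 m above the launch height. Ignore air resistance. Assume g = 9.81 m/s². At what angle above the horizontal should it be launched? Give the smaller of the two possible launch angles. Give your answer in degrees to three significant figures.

Trajectory: y = x tanθ − g x² (1 + tan²θ)/(2v₀²). With x = 165, y = 108, v₀ = 78.5, g = 9.81:
21.67 tan²θ − 165 tanθ + (129.7) = 0.
tanθ = [165 ± √(165² − 4 × 21.67 × (129.7))] / (2 × 21.67) = (165 ± 126.4) / 43.34, giving tanθ = 0.8899 or 6.724.
θ = 41.67° or 81.54°; the smaller is 41.67°.

41.7°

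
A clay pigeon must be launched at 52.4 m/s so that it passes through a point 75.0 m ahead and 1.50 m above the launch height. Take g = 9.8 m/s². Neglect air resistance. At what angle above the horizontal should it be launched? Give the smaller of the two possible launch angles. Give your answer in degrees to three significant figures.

8.93°

Trajectory: y = x tanθ − g x² (1 + tan²θ)/(2v₀²). With x = 75.0, y = 1.50, v₀ = 52.4, g = 9.80:
10.04 tan²θ − 75.0 tanθ + (11.54) = 0.
tanθ = [75.0 ± √(75.0² − 4 × 10.04 × (11.54))] / (2 × 10.04) = (75.0 ± 71.85) / 20.08, giving tanθ = 0.1571 or 7.314.
θ = 8.931° or 82.21°; the smaller is 8.931°.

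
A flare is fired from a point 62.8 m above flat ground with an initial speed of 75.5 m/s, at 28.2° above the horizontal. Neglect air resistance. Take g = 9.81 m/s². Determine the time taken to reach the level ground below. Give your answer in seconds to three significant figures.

8.74 s

Components: vₓ = 75.50 cos 28.2° = 66.54 m/s, v_y0 = 75.50 sin 28.2° = 35.68 m/s.
Vertical motion (up positive, ground at y = 0): 4.905 t² − (35.68) t − 62.8 = 0, so t = (35.68 + √(35.68² + 2·9.81·62.8)) / 9.81 = (35.68 + 50.05) / 9.81 = 8.739 s.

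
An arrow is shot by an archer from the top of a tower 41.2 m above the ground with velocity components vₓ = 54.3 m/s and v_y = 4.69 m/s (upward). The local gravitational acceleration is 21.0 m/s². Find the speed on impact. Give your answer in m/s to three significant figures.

68.6 m/s

With up positive and y = 0 at the ground: y(t) = 41.2 + (4.690) t − 10.50 t². Setting y = 0 and taking the positive root: t = [4.690 + √(4.690² + 2·21.0·41.2)] / 21.0 = (4.690 + 41.86) / 21.0 = 2.217 s.
Vertical velocity at impact: v_y = v_y0 − g t = 4.690 − 21.0 × 2.217 = −41.86 m/s.
Speed: |v| = √(vₓ² + v_y²) = √(54.30² + 41.86²) = 68.56 m/s.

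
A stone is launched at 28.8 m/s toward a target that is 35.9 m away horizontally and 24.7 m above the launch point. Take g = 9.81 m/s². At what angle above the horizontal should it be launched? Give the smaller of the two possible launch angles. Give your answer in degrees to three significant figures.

50.5°

Trajectory: y = x tanθ − g x² (1 + tan²θ)/(2v₀²). With x = 35.9, y = 24.7, v₀ = 28.8, g = 9.81:
7.622 tan²θ − 35.9 tanθ + (32.32) = 0.
tanθ = [35.9 ± √(35.9² − 4 × 7.622 × (32.32))] / (2 × 7.622) = (35.9 ± 17.42) / 15.24, giving tanθ = 1.212 or 3.498.
θ = 50.48° or 74.05°; the smaller is 50.48°.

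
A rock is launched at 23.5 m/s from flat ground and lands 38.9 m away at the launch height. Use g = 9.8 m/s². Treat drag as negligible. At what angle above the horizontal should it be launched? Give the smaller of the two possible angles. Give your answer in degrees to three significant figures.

Level-ground range R = v₀² sin(2θ)/g ⇒ sin(2θ) = gR/v₀² = 9.80 × 38.9 / 23.5² = 0.6903.
2θ = 43.65° or 180° − 43.65° = 136.3°, so θ = 21.83° or 68.17°.
The smaller angle is 21.83°.

21.8°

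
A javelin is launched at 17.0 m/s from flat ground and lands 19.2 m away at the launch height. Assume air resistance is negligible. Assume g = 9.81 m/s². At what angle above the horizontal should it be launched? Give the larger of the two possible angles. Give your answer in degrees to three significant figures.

Level-ground range R = v₀² sin(2θ)/g ⇒ sin(2θ) = gR/v₀² = 9.81 × 19.2 / 17.0² = 0.6517.
2θ = 40.67° or 180° − 40.67° = 139.3°, so θ = 20.34° or 69.66°.
The larger angle is 69.66°.

69.7°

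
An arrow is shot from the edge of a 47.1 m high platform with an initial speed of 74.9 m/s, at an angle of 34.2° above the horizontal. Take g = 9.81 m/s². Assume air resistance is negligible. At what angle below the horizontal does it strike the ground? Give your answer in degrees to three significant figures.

40.0°

Components: vₓ = 74.90 cos 34.2° = 61.95 m/s, v_y0 = 74.90 sin 34.2° = 42.10 m/s.
The projectile lands when y = 47.1 + (42.10) t − ½·9.81·t² = 0. Positive root: t = (42.10 + √(42.10² + 2·9.81·47.1)) / 9.81 = (42.10 + 51.93) / 9.81 = 9.585 s.
At impact: v_y = v_y0 − g t = −51.93 m/s; vₓ = 61.95 m/s.
Angle below horizontal: arctan(|v_y|/vₓ) = arctan(51.93/61.95) = 39.97°.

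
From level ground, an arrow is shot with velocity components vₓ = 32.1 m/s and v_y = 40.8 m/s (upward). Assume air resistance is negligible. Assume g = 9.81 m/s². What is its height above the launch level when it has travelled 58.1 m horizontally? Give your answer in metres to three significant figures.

Time to reach x = 58.1 m: t = x/vₓ = 58.1/32.10 = 1.810 s.
Height: y = v_y0 t − ½ g t² = 40.80 × 1.810 − 4.905 × 1.810² = 73.85 − 16.07 = 57.78 m.

57.8 m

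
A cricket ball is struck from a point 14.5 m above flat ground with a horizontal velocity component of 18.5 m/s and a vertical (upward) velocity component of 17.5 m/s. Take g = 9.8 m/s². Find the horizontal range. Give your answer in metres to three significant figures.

The projectile lands when y = 14.5 + (17.50) t − ½·9.80·t² = 0. Positive root: t = (17.50 + √(17.50² + 2·9.80·14.5)) / 9.80 = (17.50 + 24.30) / 9.80 = 4.265 s.
Horizontal distance: R = vₓ t = 18.50 × 4.265 = 78.91 m.

78.9 m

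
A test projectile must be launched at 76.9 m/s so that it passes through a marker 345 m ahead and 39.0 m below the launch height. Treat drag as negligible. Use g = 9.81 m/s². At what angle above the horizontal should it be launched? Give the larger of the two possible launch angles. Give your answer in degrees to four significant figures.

73.20°

Trajectory: y = x tanθ − g x² (1 + tan²θ)/(2v₀²). With x = 345, y = −39.0, v₀ = 76.9, g = 9.81:
98.72 tan²θ − 345 tanθ + (59.72) = 0.
tanθ = [345 ± √(345² − 4 × 98.72 × (59.72))] / (2 × 98.72) = (345 ± 308.9) / 197.4, giving tanθ = 0.1827 or 3.312.
θ = 10.35° or 73.20°; the larger is 73.20°.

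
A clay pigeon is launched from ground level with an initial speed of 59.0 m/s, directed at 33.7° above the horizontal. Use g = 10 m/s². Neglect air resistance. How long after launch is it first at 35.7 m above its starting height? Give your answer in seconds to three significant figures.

vₓ = 59.00 cos 33.7° = 49.09 m/s; v_y0 = 59.00 sin 33.7° = 32.74 m/s.
Require v_y0 t − ½ g t² = 35.7, i.e. 5.000 t² − 32.74 t + 35.7 = 0.
Quadratic formula: t = (32.74 ± √357.63) / 10.0 = (32.74 ± 18.91) / 10.0 → t = 1.382 s or 5.165 s.
The first (ascending) time is 1.382 s.

1.38 s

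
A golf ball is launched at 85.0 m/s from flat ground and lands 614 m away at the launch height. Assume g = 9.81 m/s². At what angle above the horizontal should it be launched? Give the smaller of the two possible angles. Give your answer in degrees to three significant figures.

Level-ground range R = v₀² sin(2θ)/g ⇒ sin(2θ) = gR/v₀² = 9.81 × 614 / 85.0² = 0.8337.
2θ = 56.48° or 180° − 56.48° = 123.5°, so θ = 28.24° or 61.76°.
The smaller angle is 28.24°.

28.2°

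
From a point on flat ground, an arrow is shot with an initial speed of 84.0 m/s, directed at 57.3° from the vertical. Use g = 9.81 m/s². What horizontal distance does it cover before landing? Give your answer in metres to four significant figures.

Resolve: vₓ = 84.00 sin 57.3° = 70.69 m/s and v_y0 = 84.00 cos 57.3° = 45.38 m/s.
Flight time T = 2 v_y0 / g = 9.252 s.
Horizontal distance R = vₓ T = 70.69 × 9.252 = 654.0 m.

654.0 m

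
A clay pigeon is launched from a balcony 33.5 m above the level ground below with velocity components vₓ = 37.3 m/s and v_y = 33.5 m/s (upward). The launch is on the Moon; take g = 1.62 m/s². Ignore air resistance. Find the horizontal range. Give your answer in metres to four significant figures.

1579 m

With up positive and y = 0 at the ground: y(t) = 33.5 + (33.50) t − 0.8100 t². Setting y = 0 and taking the positive root: t = [33.50 + √(33.50² + 2·1.62·33.5)] / 1.62 = (33.50 + 35.08) / 1.62 = 42.33 s.
Horizontal distance: R = vₓ t = 37.30 × 42.33 = 1579 m.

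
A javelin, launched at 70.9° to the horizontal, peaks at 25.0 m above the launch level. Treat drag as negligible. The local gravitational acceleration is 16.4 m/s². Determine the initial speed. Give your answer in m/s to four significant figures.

30.30 m/s

At the peak v_y = 0, so v_y0 = √(2gH) = √(2 × 16.4 × 25.0) = 28.64 m/s.
v_y0 = v₀ sin θ ⇒ v₀ = 28.64 / sin 70.9° = 30.30 m/s.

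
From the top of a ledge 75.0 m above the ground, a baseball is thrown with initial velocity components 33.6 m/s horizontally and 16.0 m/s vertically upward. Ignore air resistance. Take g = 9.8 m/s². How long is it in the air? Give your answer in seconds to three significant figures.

With up positive and y = 0 at the ground: y(t) = 75.0 + (16.00) t − 4.900 t². Setting y = 0 and taking the positive root: t = [16.00 + √(16.00² + 2·9.80·75.0)] / 9.80 = (16.00 + 41.55) / 9.80 = 5.872 s.

5.87 s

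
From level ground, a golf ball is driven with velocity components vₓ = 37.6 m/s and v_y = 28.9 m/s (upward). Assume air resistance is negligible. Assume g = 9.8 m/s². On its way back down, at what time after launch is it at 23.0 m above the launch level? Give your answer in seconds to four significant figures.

Require v_y0 t − ½ g t² = 23.0, i.e. 4.900 t² − 28.90 t + 23.0 = 0.
Quadratic formula: t = (28.90 ± √384.41) / 9.80 = (28.90 ± 19.61) / 9.80 → t = 0.9483 s or 4.950 s.
The descending-branch root is 4.950 s.

4.950 s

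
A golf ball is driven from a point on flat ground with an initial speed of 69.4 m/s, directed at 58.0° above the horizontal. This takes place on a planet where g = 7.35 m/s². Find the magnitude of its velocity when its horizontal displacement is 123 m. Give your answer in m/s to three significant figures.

50.3 m/s

Resolve: vₓ = 69.40 cos 58.0° = 36.78 m/s and v_y0 = 69.40 sin 58.0° = 58.85 m/s.
At x = 123 m, t = x/vₓ = 123/36.78 = 3.345 s.
Vertical velocity there: v_y = v_y0 − g t = 58.85 − 7.35 × 3.345 = 34.27 m/s.
Speed: √(vₓ² + v_y²) = √(36.78² + 34.27²) = 50.27 m/s.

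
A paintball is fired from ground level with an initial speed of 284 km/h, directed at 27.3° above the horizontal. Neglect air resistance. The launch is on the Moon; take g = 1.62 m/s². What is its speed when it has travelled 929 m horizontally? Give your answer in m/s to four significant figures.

71.63 m/s

Convert: 284 km/h = 284/3.6 = 78.89 m/s.
vₓ = 78.89 cos 27.3° = 70.10 m/s; v_y0 = 78.89 sin 27.3° = 36.18 m/s.
At x = 929 m, t = x/vₓ = 929/70.10 = 13.25 s.
Vertical velocity there: v_y = v_y0 − g t = 36.18 − 1.62 × 13.25 = 14.71 m/s.
Speed: √(vₓ² + v_y²) = √(70.10² + 14.71²) = 71.63 m/s.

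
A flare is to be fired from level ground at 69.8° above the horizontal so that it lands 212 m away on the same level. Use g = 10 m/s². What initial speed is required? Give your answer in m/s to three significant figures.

57.2 m/s

Level-ground range: R = v₀² sin(2θ)/g, so v₀ = √(gR / sin 2θ).
v₀ = √(10.0 × 212 / sin 139.6°) = √(2120 / 0.6481) = √3271.0 = 57.19 m/s.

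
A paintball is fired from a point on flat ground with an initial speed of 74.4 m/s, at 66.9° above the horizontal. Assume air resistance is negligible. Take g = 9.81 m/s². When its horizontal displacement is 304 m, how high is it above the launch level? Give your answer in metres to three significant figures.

Horizontal component vₓ = 74.40 cos 66.9° = 29.19 m/s; vertical v_y0 = 74.40 sin 66.9° = 68.43 m/s.
x = vₓ t ⇒ t = 304/29.19 = 10.41 s.
Height: y = v_y0 t − ½ g t² = 68.43 × 10.41 − 4.905 × 10.41² = 712.7 − 532.0 = 180.7 m.

181 m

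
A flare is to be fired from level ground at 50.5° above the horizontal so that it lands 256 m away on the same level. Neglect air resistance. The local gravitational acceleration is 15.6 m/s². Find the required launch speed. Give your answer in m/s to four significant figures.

On level ground R = v₀² sin 2θ / g ⇒ v₀ = √(gR / sin 2θ).
v₀ = √(15.6 × 256 / sin 101.0°) = √(3994 / 0.9816) = √4068.3 = 63.78 m/s.

63.78 m/s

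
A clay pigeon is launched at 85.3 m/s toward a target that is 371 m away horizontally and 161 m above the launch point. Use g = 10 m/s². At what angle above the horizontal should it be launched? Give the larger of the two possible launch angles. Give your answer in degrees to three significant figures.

71.7°

Trajectory: y = x tanθ − g x² (1 + tan²θ)/(2v₀²). With x = 371, y = 161, v₀ = 85.3, g = 10.0:
94.58 tan²θ − 371 tanθ + (255.6) = 0.
tanθ = [371 ± √(371² − 4 × 94.58 × (255.6))] / (2 × 94.58) = (371 ± 202.3) / 189.2, giving tanθ = 0.8916 or 3.031.
θ = 41.72° or 71.74°; the larger is 71.74°.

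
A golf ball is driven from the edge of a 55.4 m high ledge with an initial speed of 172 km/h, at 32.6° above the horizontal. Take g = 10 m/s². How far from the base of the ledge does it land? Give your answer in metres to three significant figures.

Convert: 172 km/h = 172/3.6 = 47.78 m/s.
Components: vₓ = 47.78 cos 32.6° = 40.25 m/s, v_y0 = 47.78 sin 32.6° = 25.74 m/s.
With up positive and y = 0 at the ground: y(t) = 55.4 + (25.74) t − 5.000 t². Setting y = 0 and taking the positive root: t = [25.74 + √(25.74² + 2·10.0·55.4)] / 10.0 = (25.74 + 42.08) / 10.0 = 6.782 s.
Horizontal distance: R = vₓ t = 40.25 × 6.782 = 273.0 m.

273 m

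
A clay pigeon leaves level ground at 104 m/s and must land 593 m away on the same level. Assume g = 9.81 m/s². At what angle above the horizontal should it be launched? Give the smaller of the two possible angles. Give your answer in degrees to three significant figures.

From R = (v₀²/g) sin 2θ: sin 2θ = 9.81 × 593 / 10816 = 0.5378.
2θ = 32.54° or 180° − 32.54° = 147.5°, so θ = 16.27° or 73.73°.
The smaller angle is 16.27°.

16.3°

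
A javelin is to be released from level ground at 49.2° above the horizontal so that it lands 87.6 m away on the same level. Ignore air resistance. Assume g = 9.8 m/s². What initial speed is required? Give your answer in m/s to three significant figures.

Level-ground range: R = v₀² sin(2θ)/g, so v₀ = √(gR / sin 2θ).
v₀ = √(9.80 × 87.6 / sin 98.40°) = √(858.5 / 0.9893) = √867.79 = 29.46 m/s.

29.5 m/s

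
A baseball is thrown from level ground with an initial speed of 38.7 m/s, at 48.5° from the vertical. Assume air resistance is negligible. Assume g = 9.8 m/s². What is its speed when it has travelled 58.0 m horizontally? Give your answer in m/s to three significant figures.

29.6 m/s

Resolve: vₓ = 38.70 sin 48.5° = 28.98 m/s and v_y0 = 38.70 cos 48.5° = 25.64 m/s.
At x = 58.0 m, t = x/vₓ = 58.0/28.98 = 2.001 s.
Vertical velocity there: v_y = v_y0 − g t = 25.64 − 9.80 × 2.001 = 6.033 m/s.
Speed: √(vₓ² + v_y²) = √(28.98² + 6.033²) = 29.61 m/s.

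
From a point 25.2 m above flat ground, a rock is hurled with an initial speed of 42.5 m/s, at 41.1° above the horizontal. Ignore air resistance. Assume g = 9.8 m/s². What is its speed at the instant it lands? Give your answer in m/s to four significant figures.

47.96 m/s

Resolve: vₓ = 42.50 cos 41.1° = 32.03 m/s and v_y0 = 42.50 sin 41.1° = 27.94 m/s.
With up positive and y = 0 at the ground: y(t) = 25.2 + (27.94) t − 4.900 t². Setting y = 0 and taking the positive root: t = [27.94 + √(27.94² + 2·9.80·25.2)] / 9.80 = (27.94 + 35.70) / 9.80 = 6.494 s.
Vertical velocity at impact: v_y = v_y0 − g t = 27.94 − 9.80 × 6.494 = −35.70 m/s.
Speed: |v| = √(vₓ² + v_y²) = √(32.03² + 35.70²) = 47.96 m/s.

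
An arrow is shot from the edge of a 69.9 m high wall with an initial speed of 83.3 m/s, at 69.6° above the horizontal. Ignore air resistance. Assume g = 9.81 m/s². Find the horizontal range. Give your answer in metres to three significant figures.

487 m

Resolve: vₓ = 83.30 cos 69.6° = 29.04 m/s and v_y0 = 83.30 sin 69.6° = 78.08 m/s.
Vertical motion (up positive, ground at y = 0): 4.905 t² − (78.08) t − 69.9 = 0, so t = (78.08 + √(78.08² + 2·9.81·69.9)) / 9.81 = (78.08 + 86.41) / 9.81 = 16.77 s.
Horizontal distance: R = vₓ t = 29.04 × 16.77 = 486.9 m.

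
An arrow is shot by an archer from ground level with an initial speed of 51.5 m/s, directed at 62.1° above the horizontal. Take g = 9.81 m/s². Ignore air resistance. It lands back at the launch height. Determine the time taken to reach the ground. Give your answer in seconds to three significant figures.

Horizontal component vₓ = 51.50 cos 62.1° = 24.10 m/s; vertical v_y0 = 51.50 sin 62.1° = 45.51 m/s.
Time of flight on level ground: T = 2 v_y0 / g = 2 × 45.51 / 9.81 = 9.279 s.

9.28 s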